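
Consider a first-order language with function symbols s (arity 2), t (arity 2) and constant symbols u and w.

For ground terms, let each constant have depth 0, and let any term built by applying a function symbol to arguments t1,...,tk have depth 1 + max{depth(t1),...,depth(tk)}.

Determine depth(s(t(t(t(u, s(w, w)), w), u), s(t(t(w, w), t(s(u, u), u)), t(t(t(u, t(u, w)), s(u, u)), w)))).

6

depth(s(w, w)) = 1 + max(0, 0) = 1
depth(t(u, s(w, w))) = 1 + max(0, 1) = 2
depth(t(t(u, s(w, w)), w)) = 1 + max(2, 0) = 3
depth(t(t(t(u, s(w, w)), w), u)) = 1 + max(3, 0) = 4
depth(t(w, w)) = 1 + max(0, 0) = 1
depth(s(u, u)) = 1 + max(0, 0) = 1
depth(t(s(u, u), u)) = 1 + max(1, 0) = 2
depth(t(t(w, w), t(s(u, u), u))) = 1 + max(1, 2) = 3
depth(t(u, w)) = 1 + max(0, 0) = 1
depth(t(u, t(u, w))) = 1 + max(0, 1) = 2
depth(t(t(u, t(u, w)), s(u, u))) = 1 + max(2, 1) = 3
depth(t(t(t(u, t(u, w)), s(u, u)), w)) = 1 + max(3, 0) = 4
depth(s(t(t(w, w), t(s(u, u), u)), t(t(t(u, t(u, w)), s(u, u)), w))) = 1 + max(3, 4) = 5
depth(s(t(t(t(u, s(w, w)), w), u), s(t(t(w, w), t(s(u, u), u)), t(t(t(u, t(u, w)), s(u, u)), w)))) = 1 + max(4, 5) = 6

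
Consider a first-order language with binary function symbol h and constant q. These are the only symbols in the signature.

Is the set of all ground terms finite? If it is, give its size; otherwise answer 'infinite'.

The signature has at least one function symbol (h, arity 2) and at least one constant (q).
Iterating h gives infinitely many distinct ground terms: q, h(q, q), h(h(q, q), h(q, q)), ...
So the Herbrand universe is infinite.

infinite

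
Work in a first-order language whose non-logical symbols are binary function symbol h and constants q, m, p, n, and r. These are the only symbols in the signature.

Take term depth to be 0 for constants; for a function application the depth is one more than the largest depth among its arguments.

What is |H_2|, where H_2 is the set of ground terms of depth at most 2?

Count level by level. With function symbols h/2, the terms of depth ≤ k are the 5 constants together with each function applied to depth-≤(k−1) tuples, so N_k = 5 + N_{k-1}^2.
N_0 = 5
N_1 = 5 + 5^2 = 30
N_2 = 5 + 30^2 = 905

905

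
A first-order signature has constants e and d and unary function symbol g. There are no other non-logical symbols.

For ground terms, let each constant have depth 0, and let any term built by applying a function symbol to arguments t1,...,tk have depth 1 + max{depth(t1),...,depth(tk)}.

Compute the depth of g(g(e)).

depth(g(e)) = 1 + depth(e) = 1 + 0 = 1
depth(g(g(e))) = 1 + depth(g(e)) = 1 + 1 = 2

2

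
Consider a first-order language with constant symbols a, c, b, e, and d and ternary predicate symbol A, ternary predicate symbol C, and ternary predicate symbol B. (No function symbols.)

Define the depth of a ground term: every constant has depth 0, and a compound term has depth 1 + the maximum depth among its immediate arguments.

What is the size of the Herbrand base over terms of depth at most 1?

375

First count ground terms of depth ≤ 1.
With no function symbols every ground term is a constant, so there are exactly 5 ground terms at every depth bound.
N_0 = 5
N_1 = 5
Explicitly: a, c, b, e, d.
So |H| = 5.
Ground atoms are formed by filling each argument slot of a predicate with a term from H, so an r-ary predicate gives |H|^r atoms:
  A: 5^3 = 125;  C: 5^3 = 125;  B: 5^3 = 125
Total ground atoms: 125 + 125 + 125 = 375.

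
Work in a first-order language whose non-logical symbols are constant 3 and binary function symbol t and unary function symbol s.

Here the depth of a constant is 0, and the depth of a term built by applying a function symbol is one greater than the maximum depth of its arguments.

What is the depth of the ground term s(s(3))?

2

depth(s(3)) = 1 + depth(3) = 1 + 0 = 1
depth(s(s(3))) = 1 + depth(s(3)) = 1 + 1 = 2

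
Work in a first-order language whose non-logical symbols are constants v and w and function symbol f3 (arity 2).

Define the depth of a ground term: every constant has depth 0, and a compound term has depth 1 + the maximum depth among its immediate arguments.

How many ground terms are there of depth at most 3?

1446

If N_k denotes the number of depth-≤k ground terms, the 2 constants give N_0 = 2, and each function symbol of arity r contributes N_{k-1}^r new terms at level k: N_k = 2 + N_{k-1}^2.
N_0 = 2
N_1 = 2 + 2^2 = 6
N_2 = 2 + 6^2 = 38
N_3 = 2 + 38^2 = 1446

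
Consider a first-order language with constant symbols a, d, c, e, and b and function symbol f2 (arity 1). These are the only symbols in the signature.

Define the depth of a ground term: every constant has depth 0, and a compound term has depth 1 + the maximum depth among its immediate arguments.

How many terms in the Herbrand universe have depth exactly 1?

Let N_k = |{terms of depth ≤ k}|. Then N_0 = 5 and N_k = 5 + N_{k-1} for k ≥ 1 (one summand per function symbol, arity giving the exponent).
N_0 = 5
N_1 = 5 + 5 = 10
Terms of depth exactly 1: N_1 − N_0 = 10 − 5 = 5.

5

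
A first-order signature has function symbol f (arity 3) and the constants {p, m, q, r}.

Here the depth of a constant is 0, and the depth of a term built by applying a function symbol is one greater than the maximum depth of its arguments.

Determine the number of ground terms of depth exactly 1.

64

Let N_k count ground terms of depth at most k. Each non-constant term of depth ≤ k is some function symbol applied to depth-≤(k−1) arguments, giving N_k = 4 + N_{k-1}^3.
N_0 = 4
N_1 = 4 + 4^3 = 68
Terms of depth exactly 1: N_1 − N_0 = 68 − 4 = 64.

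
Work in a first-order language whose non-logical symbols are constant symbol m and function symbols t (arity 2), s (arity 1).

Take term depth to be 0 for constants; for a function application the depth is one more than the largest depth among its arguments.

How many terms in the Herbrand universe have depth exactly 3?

170

Let N_k = |{terms of depth ≤ k}|. Then N_0 = 1 and N_k = 1 + N_{k-1}^2 + N_{k-1} for k ≥ 1 (one summand per function symbol, arity giving the exponent).
N_0 = 1
N_1 = 1 + 1^2 + 1 = 3
N_2 = 1 + 3^2 + 3 = 13
N_3 = 1 + 13^2 + 13 = 183
Terms of depth exactly 3: N_3 − N_2 = 183 − 13 = 170.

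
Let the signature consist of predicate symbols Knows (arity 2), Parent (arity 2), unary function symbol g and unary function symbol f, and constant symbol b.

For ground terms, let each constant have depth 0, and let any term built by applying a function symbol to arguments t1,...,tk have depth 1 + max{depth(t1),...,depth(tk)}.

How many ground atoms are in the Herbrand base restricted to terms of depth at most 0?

2

First count ground terms of depth ≤ 0.
Write N_k for the number of ground terms of depth ≤ k. A term of depth ≤ k is either a constant or a function symbol applied to arguments of depth ≤ k−1, so N_k = 1 + N_{k-1} + N_{k-1}.
N_0 = 1
Explicitly: b.
So |H| = 1.
A ground atom is a predicate applied to a tuple of terms from H, so the count is the sum over predicates of |H|^arity:
  Knows: 1^2 = 1;  Parent: 1^2 = 1
Total ground atoms: 1 + 1 = 2.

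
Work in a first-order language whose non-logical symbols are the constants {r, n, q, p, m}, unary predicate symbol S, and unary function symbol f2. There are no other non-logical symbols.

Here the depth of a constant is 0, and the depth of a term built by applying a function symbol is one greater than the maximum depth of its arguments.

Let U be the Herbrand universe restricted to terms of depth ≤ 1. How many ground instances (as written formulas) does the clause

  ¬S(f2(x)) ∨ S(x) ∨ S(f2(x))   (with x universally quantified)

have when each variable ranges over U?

Ground terms of depth ≤ 1:
  If N_k denotes the number of depth-≤k ground terms, the 5 constants give N_0 = 5, and each function symbol of arity r contributes N_{k-1}^r new terms at level k: N_k = 5 + N_{k-1}.
  N_0 = 5
  N_1 = 5 + 5 = 10
  Explicitly: r, n, q, p, m, f2(r), f2(n), f2(q), f2(p), f2(m).
So there are 10 ground terms available for substitution.
The variable x ranges independently over the available ground terms, and distinct assignments produce distinct instances.
Number of ground instances = 10.

10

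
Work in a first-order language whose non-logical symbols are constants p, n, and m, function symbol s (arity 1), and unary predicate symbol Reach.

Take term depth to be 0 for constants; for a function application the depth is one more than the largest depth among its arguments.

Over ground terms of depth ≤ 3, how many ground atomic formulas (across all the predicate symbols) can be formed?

12

First count ground terms of depth ≤ 3.
If N_k denotes the number of depth-≤k ground terms, the 3 constants give N_0 = 3, and each function symbol of arity r contributes N_{k-1}^r new terms at level k: N_k = 3 + N_{k-1}.
N_0 = 3
N_1 = 3 + 3 = 6
N_2 = 3 + 6 = 9
N_3 = 3 + 9 = 12
So |H| = 12.
Ground atoms are formed by filling each argument slot of a predicate with a term from H, so an r-ary predicate gives |H|^r atoms:
  Reach: 12
Total ground atoms: 12.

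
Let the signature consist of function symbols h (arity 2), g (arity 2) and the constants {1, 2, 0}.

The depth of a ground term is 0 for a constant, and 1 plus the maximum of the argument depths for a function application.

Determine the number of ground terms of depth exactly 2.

864

Let N_k = |{terms of depth ≤ k}|. Then N_0 = 3 and N_k = 3 + N_{k-1}^2 + N_{k-1}^2 for k ≥ 1 (one summand per function symbol, arity giving the exponent).
N_0 = 3
N_1 = 3 + 3^2 + 3^2 = 21
N_2 = 3 + 21^2 + 21^2 = 885
Terms of depth exactly 2: N_2 − N_1 = 885 − 21 = 864.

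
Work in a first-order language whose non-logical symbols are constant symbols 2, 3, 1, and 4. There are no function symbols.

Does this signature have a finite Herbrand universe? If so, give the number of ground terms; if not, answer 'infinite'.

There are no function symbols, so every ground term is one of the 4 constants.
The Herbrand universe is {2, 3, 1, 4}, which is finite with 4 elements.

4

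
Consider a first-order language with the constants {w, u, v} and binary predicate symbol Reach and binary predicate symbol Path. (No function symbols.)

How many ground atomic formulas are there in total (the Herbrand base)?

18

With no function symbols, the Herbrand universe is just the 3 constants.
Ground atoms per predicate: Reach: 3^2 = 9, Path: 3^2 = 9.
Herbrand base size = 9 + 9 = 18.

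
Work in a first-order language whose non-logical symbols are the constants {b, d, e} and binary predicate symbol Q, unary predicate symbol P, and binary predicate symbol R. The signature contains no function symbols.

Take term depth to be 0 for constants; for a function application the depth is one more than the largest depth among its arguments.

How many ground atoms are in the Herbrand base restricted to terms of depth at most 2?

First count ground terms of depth ≤ 2.
With no function symbols every ground term is a constant, so there are exactly 3 ground terms at every depth bound.
N_0 = 3
N_1 = 3
N_2 = 3
So |H| = 3.
Each predicate of arity r yields |H|^r ground atoms (one per choice of an r-tuple from H):
  Q: 3^2 = 9;  P: 3;  R: 3^2 = 9
Total ground atoms: 9 + 3 + 9 = 21.

21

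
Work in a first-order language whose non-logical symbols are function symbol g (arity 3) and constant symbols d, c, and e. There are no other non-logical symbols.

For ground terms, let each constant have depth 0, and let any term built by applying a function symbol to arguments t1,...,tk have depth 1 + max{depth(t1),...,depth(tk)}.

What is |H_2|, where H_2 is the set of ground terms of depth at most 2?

27003

Write N_k for the number of ground terms of depth ≤ k. A term of depth ≤ k is either a constant or a function symbol applied to arguments of depth ≤ k−1, so N_k = 3 + N_{k-1}^3.
N_0 = 3
N_1 = 3 + 3^3 = 30
N_2 = 3 + 30^3 = 27003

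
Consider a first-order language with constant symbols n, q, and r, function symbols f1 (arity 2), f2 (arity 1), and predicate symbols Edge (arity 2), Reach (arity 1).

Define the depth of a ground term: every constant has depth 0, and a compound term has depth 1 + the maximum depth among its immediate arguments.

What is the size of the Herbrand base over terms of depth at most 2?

59292

First count ground terms of depth ≤ 2.
Let N_k count ground terms of depth at most k. Each non-constant term of depth ≤ k is some function symbol applied to depth-≤(k−1) arguments, giving N_k = 3 + N_{k-1}^2 + N_{k-1}.
N_0 = 3
N_1 = 3 + 3^2 + 3 = 15
N_2 = 3 + 15^2 + 15 = 243
So |H| = 243.
Each predicate of arity r yields |H|^r ground atoms (one per choice of an r-tuple from H):
  Edge: 243^2 = 59049;  Reach: 243
Total ground atoms: 59049 + 243 = 59292.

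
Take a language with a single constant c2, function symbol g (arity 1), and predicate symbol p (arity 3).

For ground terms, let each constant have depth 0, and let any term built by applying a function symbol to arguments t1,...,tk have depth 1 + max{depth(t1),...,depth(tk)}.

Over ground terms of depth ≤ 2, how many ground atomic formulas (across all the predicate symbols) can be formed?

27

First count ground terms of depth ≤ 2.
If N_k denotes the number of depth-≤k ground terms, the 1 constant gives N_0 = 1, and each function symbol of arity r contributes N_{k-1}^r new terms at level k: N_k = 1 + N_{k-1}.
N_0 = 1
N_1 = 1 + 1 = 2
N_2 = 1 + 2 = 3
Explicitly: c2, g(c2), g(g(c2)).
So |H| = 3.
A ground atom is a predicate applied to a tuple of terms from H, so the count is the sum over predicates of |H|^arity:
  p: 3^3 = 27
Total ground atoms: 27.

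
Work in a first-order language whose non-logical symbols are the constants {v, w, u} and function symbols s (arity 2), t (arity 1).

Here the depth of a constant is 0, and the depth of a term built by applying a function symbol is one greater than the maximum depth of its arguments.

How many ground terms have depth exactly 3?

59052

If N_k denotes the number of depth-≤k ground terms, the 3 constants give N_0 = 3, and each function symbol of arity r contributes N_{k-1}^r new terms at level k: N_k = 3 + N_{k-1}^2 + N_{k-1}.
N_0 = 3
N_1 = 3 + 3^2 + 3 = 15
N_2 = 3 + 15^2 + 15 = 243
N_3 = 3 + 243^2 + 243 = 59295
Terms of depth exactly 3: N_3 − N_2 = 59295 − 243 = 59052.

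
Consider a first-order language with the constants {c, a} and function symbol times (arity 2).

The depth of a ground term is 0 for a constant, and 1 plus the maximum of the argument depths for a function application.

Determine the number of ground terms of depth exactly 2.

32

If N_k denotes the number of depth-≤k ground terms, the 2 constants give N_0 = 2, and each function symbol of arity r contributes N_{k-1}^r new terms at level k: N_k = 2 + N_{k-1}^2.
N_0 = 2
N_1 = 2 + 2^2 = 6
N_2 = 2 + 6^2 = 38
Terms of depth exactly 2: N_2 − N_1 = 38 − 6 = 32.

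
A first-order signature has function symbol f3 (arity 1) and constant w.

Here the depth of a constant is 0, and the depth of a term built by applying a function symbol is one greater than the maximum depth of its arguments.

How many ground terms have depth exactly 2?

If N_k denotes the number of depth-≤k ground terms, the 1 constant gives N_0 = 1, and each function symbol of arity r contributes N_{k-1}^r new terms at level k: N_k = 1 + N_{k-1}.
N_0 = 1
N_1 = 1 + 1 = 2
N_2 = 1 + 2 = 3
Terms of depth exactly 2: N_2 − N_1 = 3 − 2 = 1.

1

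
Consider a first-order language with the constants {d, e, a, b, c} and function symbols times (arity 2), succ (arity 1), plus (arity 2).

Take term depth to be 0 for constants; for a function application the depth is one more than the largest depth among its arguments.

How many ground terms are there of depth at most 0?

5

Write N_k for the number of ground terms of depth ≤ k. A term of depth ≤ k is either a constant or a function symbol applied to arguments of depth ≤ k−1, so N_k = 5 + N_{k-1}^2 + N_{k-1} + N_{k-1}^2.
N_0 = 5
Explicitly: d, e, a, b, c.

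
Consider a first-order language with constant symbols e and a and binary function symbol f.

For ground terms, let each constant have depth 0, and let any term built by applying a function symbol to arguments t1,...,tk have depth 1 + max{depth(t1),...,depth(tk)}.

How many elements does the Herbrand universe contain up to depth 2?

Count level by level. With function symbols f/2, the terms of depth ≤ k are the 2 constants together with each function applied to depth-≤(k−1) tuples, so N_k = 2 + N_{k-1}^2.
N_0 = 2
N_1 = 2 + 2^2 = 6
N_2 = 2 + 6^2 = 38

38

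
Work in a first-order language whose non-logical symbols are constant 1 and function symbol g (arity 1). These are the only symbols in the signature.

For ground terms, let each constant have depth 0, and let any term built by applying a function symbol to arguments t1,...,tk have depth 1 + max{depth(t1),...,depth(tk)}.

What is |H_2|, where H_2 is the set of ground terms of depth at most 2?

Count level by level. With function symbols g/1, the terms of depth ≤ k are the 1 constant together with each function applied to depth-≤(k−1) tuples, so N_k = 1 + N_{k-1}.
N_0 = 1
N_1 = 1 + 1 = 2
N_2 = 1 + 2 = 3
Explicitly: 1, g(1), g(g(1)).

3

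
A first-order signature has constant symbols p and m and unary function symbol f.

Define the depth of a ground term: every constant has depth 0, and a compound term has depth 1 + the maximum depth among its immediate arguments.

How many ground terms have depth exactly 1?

2

Write N_k for the number of ground terms of depth ≤ k. A term of depth ≤ k is either a constant or a function symbol applied to arguments of depth ≤ k−1, so N_k = 2 + N_{k-1}.
N_0 = 2
N_1 = 2 + 2 = 4
Terms of depth exactly 1: N_1 − N_0 = 4 − 2 = 2.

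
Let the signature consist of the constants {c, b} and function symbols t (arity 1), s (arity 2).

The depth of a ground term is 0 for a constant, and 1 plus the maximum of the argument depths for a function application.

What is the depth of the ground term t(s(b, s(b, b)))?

3

depth(s(b, b)) = 1 + max(0, 0) = 1
depth(s(b, s(b, b))) = 1 + max(0, 1) = 2
depth(t(s(b, s(b, b)))) = 1 + depth(s(b, s(b, b))) = 1 + 2 = 3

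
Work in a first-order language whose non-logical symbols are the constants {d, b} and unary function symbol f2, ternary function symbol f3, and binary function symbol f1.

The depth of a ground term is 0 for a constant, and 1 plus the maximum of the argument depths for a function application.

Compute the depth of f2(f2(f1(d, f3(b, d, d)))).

depth(f3(b, d, d)) = 1 + max(0, 0, 0) = 1
depth(f1(d, f3(b, d, d))) = 1 + max(0, 1) = 2
depth(f2(f1(d, f3(b, d, d)))) = 1 + depth(f1(d, f3(b, d, d))) = 1 + 2 = 3
depth(f2(f2(f1(d, f3(b, d, d))))) = 1 + depth(f2(f1(d, f3(b, d, d)))) = 1 + 3 = 4

4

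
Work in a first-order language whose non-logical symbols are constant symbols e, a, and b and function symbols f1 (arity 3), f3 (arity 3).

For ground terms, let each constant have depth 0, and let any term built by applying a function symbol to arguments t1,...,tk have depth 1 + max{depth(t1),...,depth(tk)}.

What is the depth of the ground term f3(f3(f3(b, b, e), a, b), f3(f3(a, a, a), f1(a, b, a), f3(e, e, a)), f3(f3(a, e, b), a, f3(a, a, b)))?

3

depth(f3(b, b, e)) = 1 + max(0, 0, 0) = 1
depth(f3(f3(b, b, e), a, b)) = 1 + max(1, 0, 0) = 2
depth(f3(a, a, a)) = 1 + max(0, 0, 0) = 1
depth(f1(a, b, a)) = 1 + max(0, 0, 0) = 1
depth(f3(e, e, a)) = 1 + max(0, 0, 0) = 1
depth(f3(f3(a, a, a), f1(a, b, a), f3(e, e, a))) = 1 + max(1, 1, 1) = 2
depth(f3(a, e, b)) = 1 + max(0, 0, 0) = 1
depth(f3(a, a, b)) = 1 + max(0, 0, 0) = 1
depth(f3(f3(a, e, b), a, f3(a, a, b))) = 1 + max(1, 0, 1) = 2
depth(f3(f3(f3(b, b, e), a, b), f3(f3(a, a, a), f1(a, b, a), f3(e, e, a)), f3(f3(a, e, b), a, f3(a, a, b)))) = 1 + max(2, 2, 2) = 3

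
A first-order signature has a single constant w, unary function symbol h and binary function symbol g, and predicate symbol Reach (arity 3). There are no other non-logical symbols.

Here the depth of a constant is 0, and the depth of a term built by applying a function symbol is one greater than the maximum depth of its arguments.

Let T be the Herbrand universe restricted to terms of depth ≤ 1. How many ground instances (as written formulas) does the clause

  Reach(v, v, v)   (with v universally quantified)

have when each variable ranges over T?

3

Ground terms of depth ≤ 1:
  Write N_k for the number of ground terms of depth ≤ k. A term of depth ≤ k is either a constant or a function symbol applied to arguments of depth ≤ k−1, so N_k = 1 + N_{k-1} + N_{k-1}^2.
  N_0 = 1
  N_1 = 1 + 1 + 1^2 = 3
So there are 3 ground terms available for substitution.
The body mentions the single quantified variable v; since ground terms form a free algebra, no two substitutions collapse to the same formula.
Number of ground instances = 3.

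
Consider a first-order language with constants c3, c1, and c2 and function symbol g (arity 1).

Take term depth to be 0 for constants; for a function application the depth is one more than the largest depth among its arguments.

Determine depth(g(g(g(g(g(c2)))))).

5

depth(g(c2)) = 1 + depth(c2) = 1 + 0 = 1
depth(g(g(c2))) = 1 + depth(g(c2)) = 1 + 1 = 2
depth(g(g(g(c2)))) = 1 + depth(g(g(c2))) = 1 + 2 = 3
depth(g(g(g(g(c2))))) = 1 + depth(g(g(g(c2)))) = 1 + 3 = 4
depth(g(g(g(g(g(c2)))))) = 1 + depth(g(g(g(g(c2))))) = 1 + 4 = 5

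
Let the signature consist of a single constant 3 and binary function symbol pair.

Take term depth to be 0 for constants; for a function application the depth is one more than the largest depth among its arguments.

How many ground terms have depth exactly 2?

Write N_k for the number of ground terms of depth ≤ k. A term of depth ≤ k is either a constant or a function symbol applied to arguments of depth ≤ k−1, so N_k = 1 + N_{k-1}^2.
N_0 = 1
N_1 = 1 + 1^2 = 2
N_2 = 1 + 2^2 = 5
Terms of depth exactly 2: N_2 − N_1 = 5 − 2 = 3.

3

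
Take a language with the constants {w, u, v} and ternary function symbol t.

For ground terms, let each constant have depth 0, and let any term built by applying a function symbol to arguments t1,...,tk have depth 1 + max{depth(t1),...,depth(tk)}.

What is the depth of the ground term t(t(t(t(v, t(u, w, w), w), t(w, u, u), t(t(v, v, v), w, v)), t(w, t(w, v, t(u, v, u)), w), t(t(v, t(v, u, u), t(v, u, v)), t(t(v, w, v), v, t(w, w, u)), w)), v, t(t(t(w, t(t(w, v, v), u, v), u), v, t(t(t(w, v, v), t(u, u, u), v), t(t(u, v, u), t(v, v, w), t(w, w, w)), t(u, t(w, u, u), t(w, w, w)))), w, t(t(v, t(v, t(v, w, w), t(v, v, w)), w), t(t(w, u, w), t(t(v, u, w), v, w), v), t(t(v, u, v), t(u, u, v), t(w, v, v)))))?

depth(t(u, w, w)) = 1 + max(0, 0, 0) = 1
depth(t(v, t(u, w, w), w)) = 1 + max(0, 1, 0) = 2
depth(t(w, u, u)) = 1 + max(0, 0, 0) = 1
depth(t(v, v, v)) = 1 + max(0, 0, 0) = 1
depth(t(t(v, v, v), w, v)) = 1 + max(1, 0, 0) = 2
depth(t(t(v, t(u, w, w), w), t(w, u, u), t(t(v, v, v), w, v))) = 1 + max(2, 1, 2) = 3
depth(t(u, v, u)) = 1 + max(0, 0, 0) = 1
depth(t(w, v, t(u, v, u))) = 1 + max(0, 0, 1) = 2
depth(t(w, t(w, v, t(u, v, u)), w)) = 1 + max(0, 2, 0) = 3
depth(t(v, u, u)) = 1 + max(0, 0, 0) = 1
depth(t(v, u, v)) = 1 + max(0, 0, 0) = 1
depth(t(v, t(v, u, u), t(v, u, v))) = 1 + max(0, 1, 1) = 2
depth(t(v, w, v)) = 1 + max(0, 0, 0) = 1
depth(t(w, w, u)) = 1 + max(0, 0, 0) = 1
depth(t(t(v, w, v), v, t(w, w, u))) = 1 + max(1, 0, 1) = 2
depth(t(t(v, t(v, u, u), t(v, u, v)), t(t(v, w, v), v, t(w, w, u)), w)) = 1 + max(2, 2, 0) = 3
depth(t(t(t(v, t(u, w, w), w), t(w, u, u), t(t(v, v, v), w, v)), t(w, t(w, v, t(u, v, u)), w), t(t(v, t(v, u, u), t(v, u, v)), t(t(v, w, v), v, t(w, w, u)), w))) = 1 + max(3, 3, 3) = 4
depth(t(w, v, v)) = 1 + max(0, 0, 0) = 1
depth(t(t(w, v, v), u, v)) = 1 + max(1, 0, 0) = 2
depth(t(w, t(t(w, v, v), u, v), u)) = 1 + max(0, 2, 0) = 3
depth(t(u, u, u)) = 1 + max(0, 0, 0) = 1
depth(t(t(w, v, v), t(u, u, u), v)) = 1 + max(1, 1, 0) = 2
depth(t(v, v, w)) = 1 + max(0, 0, 0) = 1
depth(t(w, w, w)) = 1 + max(0, 0, 0) = 1
depth(t(t(u, v, u), t(v, v, w), t(w, w, w))) = 1 + max(1, 1, 1) = 2
depth(t(u, t(w, u, u), t(w, w, w))) = 1 + max(0, 1, 1) = 2
depth(t(t(t(w, v, v), t(u, u, u), v), t(t(u, v, u), t(v, v, w), t(w, w, w)), t(u, t(w, u, u), t(w, w, w)))) = 1 + max(2, 2, 2) = 3
depth(t(t(w, t(t(w, v, v), u, v), u), v, t(t(t(w, v, v), t(u, u, u), v), t(t(u, v, u), t(v, v, w), t(w, w, w)), t(u, t(w, u, u), t(w, w, w))))) = 1 + max(3, 0, 3) = 4
depth(t(v, w, w)) = 1 + max(0, 0, 0) = 1
depth(t(v, t(v, w, w), t(v, v, w))) = 1 + max(0, 1, 1) = 2
depth(t(v, t(v, t(v, w, w), t(v, v, w)), w)) = 1 + max(0, 2, 0) = 3
depth(t(w, u, w)) = 1 + max(0, 0, 0) = 1
depth(t(v, u, w)) = 1 + max(0, 0, 0) = 1
depth(t(t(v, u, w), v, w)) = 1 + max(1, 0, 0) = 2
depth(t(t(w, u, w), t(t(v, u, w), v, w), v)) = 1 + max(1, 2, 0) = 3
depth(t(u, u, v)) = 1 + max(0, 0, 0) = 1
depth(t(t(v, u, v), t(u, u, v), t(w, v, v))) = 1 + max(1, 1, 1) = 2
depth(t(t(v, t(v, t(v, w, w), t(v, v, w)), w), t(t(w, u, w), t(t(v, u, w), v, w), v), t(t(v, u, v), t(u, u, v), t(w, v, v)))) = 1 + max(3, 3, 2) = 4
depth(t(t(t(w, t(t(w, v, v), u, v), u), v, t(t(t(w, v, v), t(u, u, u), v), t(t(u, v, u), t(v, v, w), t(w, w, w)), t(u, t(w, u, u), t(w, w, w)))), w, t(t(v, t(v, t(v, w, w), t(v, v, w)), w), t(t(w, u, w), t(t(v, u, w), v, w), v), t(t(v, u, v), t(u, u, v), t(w, v, v))))) = 1 + max(4, 0, 4) = 5
depth(t(t(t(t(v, t(u, w, w), w), t(w, u, u), t(t(v, v, v), w, v)), t(w, t(w, v, t(u, v, u)), w), t(t(v, t(v, u, u), t(v, u, v)), t(t(v, w, v), v, t(w, w, u)), w)), v, t(t(t(w, t(t(w, v, v), u, v), u), v, t(t(t(w, v, v), t(u, u, u), v), t(t(u, v, u), t(v, v, w), t(w, w, w)), t(u, t(w, u, u), t(w, w, w)))), w, t(t(v, t(v, t(v, w, w), t(v, v, w)), w), t(t(w, u, w), t(t(v, u, w), v, w), v), t(t(v, u, v), t(u, u, v), t(w, v, v)))))) = 1 + max(4, 0, 5) = 6

6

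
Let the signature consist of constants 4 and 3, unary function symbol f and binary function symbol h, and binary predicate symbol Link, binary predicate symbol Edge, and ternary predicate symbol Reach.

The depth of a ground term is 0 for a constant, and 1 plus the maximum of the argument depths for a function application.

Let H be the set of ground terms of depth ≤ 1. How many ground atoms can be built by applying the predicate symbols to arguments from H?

640

First count ground terms of depth ≤ 1.
Let N_k = |{terms of depth ≤ k}|. Then N_0 = 2 and N_k = 2 + N_{k-1} + N_{k-1}^2 for k ≥ 1 (one summand per function symbol, arity giving the exponent).
N_0 = 2
N_1 = 2 + 2 + 2^2 = 8
Explicitly: 4, 3, f(4), f(3), h(4, 4), h(4, 3), h(3, 4), h(3, 3).
So |H| = 8.
A ground atom is a predicate applied to a tuple of terms from H, so the count is the sum over predicates of |H|^arity:
  Link: 8^2 = 64;  Edge: 8^2 = 64;  Reach: 8^3 = 512
Total ground atoms: 64 + 64 + 512 = 640.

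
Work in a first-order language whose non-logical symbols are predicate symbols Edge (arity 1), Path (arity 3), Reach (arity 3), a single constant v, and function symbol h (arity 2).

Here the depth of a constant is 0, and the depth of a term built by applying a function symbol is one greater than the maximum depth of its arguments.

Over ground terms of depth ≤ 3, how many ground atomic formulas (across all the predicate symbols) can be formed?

35178

First count ground terms of depth ≤ 3.
Write N_k for the number of ground terms of depth ≤ k. A term of depth ≤ k is either a constant or a function symbol applied to arguments of depth ≤ k−1, so N_k = 1 + N_{k-1}^2.
N_0 = 1
N_1 = 1 + 1^2 = 2
N_2 = 1 + 2^2 = 5
N_3 = 1 + 5^2 = 26
So |H| = 26.
Ground atoms are formed by filling each argument slot of a predicate with a term from H, so an r-ary predicate gives |H|^r atoms:
  Edge: 26;  Path: 26^3 = 17576;  Reach: 26^3 = 17576
Total ground atoms: 26 + 17576 + 17576 = 35178.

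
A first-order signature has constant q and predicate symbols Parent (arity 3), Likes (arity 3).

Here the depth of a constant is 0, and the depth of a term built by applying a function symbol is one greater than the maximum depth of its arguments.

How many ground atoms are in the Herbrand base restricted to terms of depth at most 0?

2

First count ground terms of depth ≤ 0.
With no function symbols every ground term is a constant, so there is exactly 1 ground term at every depth bound.
N_0 = 1
So |H| = 1.
A ground atom is a predicate applied to a tuple of terms from H, so the count is the sum over predicates of |H|^arity:
  Parent: 1^3 = 1;  Likes: 1^3 = 1
Total ground atoms: 1 + 1 = 2.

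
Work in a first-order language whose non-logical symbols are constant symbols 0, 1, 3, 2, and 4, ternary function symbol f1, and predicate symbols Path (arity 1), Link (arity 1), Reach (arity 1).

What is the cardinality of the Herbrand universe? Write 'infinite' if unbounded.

The signature has at least one function symbol (f1, arity 3) and at least one constant (0).
Iterating f1 gives infinitely many distinct ground terms: 0, f1(0, 0, 0), f1(f1(0, 0, 0), f1(0, 0, 0), f1(0, 0, 0)), ...
So the Herbrand universe is infinite.

infinite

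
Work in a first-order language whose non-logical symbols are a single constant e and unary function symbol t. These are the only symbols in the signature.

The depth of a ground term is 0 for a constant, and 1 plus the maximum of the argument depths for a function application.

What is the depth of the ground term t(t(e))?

depth(t(e)) = 1 + depth(e) = 1 + 0 = 1
depth(t(t(e))) = 1 + depth(t(e)) = 1 + 1 = 2

2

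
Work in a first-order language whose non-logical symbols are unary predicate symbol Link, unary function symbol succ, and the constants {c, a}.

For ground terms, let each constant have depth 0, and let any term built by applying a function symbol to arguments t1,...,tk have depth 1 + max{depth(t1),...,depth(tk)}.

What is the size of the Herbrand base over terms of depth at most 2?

6

First count ground terms of depth ≤ 2.
Let N_k count ground terms of depth at most k. Each non-constant term of depth ≤ k is some function symbol applied to depth-≤(k−1) arguments, giving N_k = 2 + N_{k-1}.
N_0 = 2
N_1 = 2 + 2 = 4
N_2 = 2 + 4 = 6
Explicitly: c, a, succ(c), succ(a), succ(succ(c)), succ(succ(a)).
So |H| = 6.
For each predicate symbol, the number of ground atoms is |H| raised to its arity; summing:
  Link: 6
Total ground atoms: 6.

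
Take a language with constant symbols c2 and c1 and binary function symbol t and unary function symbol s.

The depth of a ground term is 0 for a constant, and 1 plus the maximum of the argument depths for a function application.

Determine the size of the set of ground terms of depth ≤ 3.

Write N_k for the number of ground terms of depth ≤ k. A term of depth ≤ k is either a constant or a function symbol applied to arguments of depth ≤ k−1, so N_k = 2 + N_{k-1}^2 + N_{k-1}.
N_0 = 2
N_1 = 2 + 2^2 + 2 = 8
N_2 = 2 + 8^2 + 8 = 74
N_3 = 2 + 74^2 + 74 = 5552

5552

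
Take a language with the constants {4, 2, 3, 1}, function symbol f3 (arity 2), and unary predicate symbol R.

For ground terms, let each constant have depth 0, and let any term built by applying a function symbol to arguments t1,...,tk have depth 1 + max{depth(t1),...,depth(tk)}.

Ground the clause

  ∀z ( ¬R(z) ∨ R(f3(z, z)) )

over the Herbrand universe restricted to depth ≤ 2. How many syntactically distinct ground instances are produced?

Ground terms of depth ≤ 2:
  Let N_k count ground terms of depth at most k. Each non-constant term of depth ≤ k is some function symbol applied to depth-≤(k−1) arguments, giving N_k = 4 + N_{k-1}^2.
  N_0 = 4
  N_1 = 4 + 4^2 = 20
  N_2 = 4 + 20^2 = 404
So there are 404 ground terms available for substitution.
The body mentions the single quantified variable z; since ground terms form a free algebra, no two substitutions collapse to the same formula.
Number of ground instances = 404.

404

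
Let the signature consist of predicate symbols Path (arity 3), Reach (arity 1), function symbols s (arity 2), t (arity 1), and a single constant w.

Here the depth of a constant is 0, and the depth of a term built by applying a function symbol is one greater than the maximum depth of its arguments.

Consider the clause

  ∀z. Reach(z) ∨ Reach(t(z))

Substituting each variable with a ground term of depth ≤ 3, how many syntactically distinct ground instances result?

Ground terms of depth ≤ 3:
  Write N_k for the number of ground terms of depth ≤ k. A term of depth ≤ k is either a constant or a function symbol applied to arguments of depth ≤ k−1, so N_k = 1 + N_{k-1}^2 + N_{k-1}.
  N_0 = 1
  N_1 = 1 + 1^2 + 1 = 3
  N_2 = 1 + 3^2 + 3 = 13
  N_3 = 1 + 13^2 + 13 = 183
So there are 183 ground terms available for substitution.
The clause has 1 distinct variable (z), which appears in the body. In the free term algebra distinct substitutions yield syntactically distinct ground instances.
Number of ground instances = 183.

183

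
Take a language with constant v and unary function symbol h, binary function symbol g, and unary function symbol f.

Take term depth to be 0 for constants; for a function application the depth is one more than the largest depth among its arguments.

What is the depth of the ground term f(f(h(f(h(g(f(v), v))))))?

depth(f(v)) = 1 + depth(v) = 1 + 0 = 1
depth(g(f(v), v)) = 1 + max(1, 0) = 2
depth(h(g(f(v), v))) = 1 + depth(g(f(v), v)) = 1 + 2 = 3
depth(f(h(g(f(v), v)))) = 1 + depth(h(g(f(v), v))) = 1 + 3 = 4
depth(h(f(h(g(f(v), v))))) = 1 + depth(f(h(g(f(v), v)))) = 1 + 4 = 5
depth(f(h(f(h(g(f(v), v)))))) = 1 + depth(h(f(h(g(f(v), v))))) = 1 + 5 = 6
depth(f(f(h(f(h(g(f(v), v))))))) = 1 + depth(f(h(f(h(g(f(v), v)))))) = 1 + 6 = 7

7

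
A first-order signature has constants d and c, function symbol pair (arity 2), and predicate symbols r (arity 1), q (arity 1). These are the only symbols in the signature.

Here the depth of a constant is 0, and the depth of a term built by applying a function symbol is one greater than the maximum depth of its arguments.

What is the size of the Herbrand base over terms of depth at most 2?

76

First count ground terms of depth ≤ 2.
If N_k denotes the number of depth-≤k ground terms, the 2 constants give N_0 = 2, and each function symbol of arity r contributes N_{k-1}^r new terms at level k: N_k = 2 + N_{k-1}^2.
N_0 = 2
N_1 = 2 + 2^2 = 6
N_2 = 2 + 6^2 = 38
So |H| = 38.
Each predicate of arity r yields |H|^r ground atoms (one per choice of an r-tuple from H):
  r: 38;  q: 38
Total ground atoms: 38 + 38 = 76.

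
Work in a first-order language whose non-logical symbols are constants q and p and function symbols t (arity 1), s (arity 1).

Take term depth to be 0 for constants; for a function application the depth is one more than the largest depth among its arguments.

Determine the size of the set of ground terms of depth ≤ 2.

14

Write N_k for the number of ground terms of depth ≤ k. A term of depth ≤ k is either a constant or a function symbol applied to arguments of depth ≤ k−1, so N_k = 2 + N_{k-1} + N_{k-1}.
N_0 = 2
N_1 = 2 + 2 + 2 = 6
N_2 = 2 + 6 + 6 = 14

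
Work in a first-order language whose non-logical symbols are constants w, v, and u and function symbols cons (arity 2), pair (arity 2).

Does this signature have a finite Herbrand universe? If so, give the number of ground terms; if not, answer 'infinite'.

infinite

The signature has at least one function symbol (cons, arity 2) and at least one constant (w).
Iterating cons gives infinitely many distinct ground terms: w, cons(w, w), cons(cons(w, w), cons(w, w)), ...
So the Herbrand universe is infinite.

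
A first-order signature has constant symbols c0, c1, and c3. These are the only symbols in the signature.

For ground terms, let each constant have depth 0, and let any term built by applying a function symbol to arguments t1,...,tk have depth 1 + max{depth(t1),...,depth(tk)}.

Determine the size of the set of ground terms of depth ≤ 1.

3

With no function symbols every ground term is a constant, so there are exactly 3 ground terms at every depth bound.
N_0 = 3
N_1 = 3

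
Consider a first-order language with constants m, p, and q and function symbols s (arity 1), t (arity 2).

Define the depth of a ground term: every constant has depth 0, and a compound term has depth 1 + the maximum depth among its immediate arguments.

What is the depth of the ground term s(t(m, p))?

2

depth(t(m, p)) = 1 + max(0, 0) = 1
depth(s(t(m, p))) = 1 + depth(t(m, p)) = 1 + 1 = 2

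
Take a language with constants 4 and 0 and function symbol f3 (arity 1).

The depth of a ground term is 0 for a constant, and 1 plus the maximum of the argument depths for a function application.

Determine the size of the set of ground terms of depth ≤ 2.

6

Count level by level. With function symbols f3/1, the terms of depth ≤ k are the 2 constants together with each function applied to depth-≤(k−1) tuples, so N_k = 2 + N_{k-1}.
N_0 = 2
N_1 = 2 + 2 = 4
N_2 = 2 + 4 = 6
Explicitly: 4, 0, f3(4), f3(0), f3(f3(4)), f3(f3(0)).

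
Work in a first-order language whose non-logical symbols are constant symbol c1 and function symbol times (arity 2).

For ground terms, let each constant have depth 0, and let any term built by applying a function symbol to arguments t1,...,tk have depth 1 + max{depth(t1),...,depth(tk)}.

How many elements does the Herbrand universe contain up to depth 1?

Let N_k = |{terms of depth ≤ k}|. Then N_0 = 1 and N_k = 1 + N_{k-1}^2 for k ≥ 1 (one summand per function symbol, arity giving the exponent).
N_0 = 1
N_1 = 1 + 1^2 = 2
Explicitly: c1, times(c1, c1).

2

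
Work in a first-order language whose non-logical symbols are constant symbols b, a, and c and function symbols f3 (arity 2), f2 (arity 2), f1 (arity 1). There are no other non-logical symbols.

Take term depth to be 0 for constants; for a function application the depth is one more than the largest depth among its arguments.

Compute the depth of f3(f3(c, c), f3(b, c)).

2

depth(f3(c, c)) = 1 + max(0, 0) = 1
depth(f3(b, c)) = 1 + max(0, 0) = 1
depth(f3(f3(c, c), f3(b, c))) = 1 + max(1, 1) = 2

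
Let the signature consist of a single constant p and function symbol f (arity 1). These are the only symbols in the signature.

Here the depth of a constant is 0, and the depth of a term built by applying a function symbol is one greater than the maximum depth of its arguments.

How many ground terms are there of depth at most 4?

Let N_k = |{terms of depth ≤ k}|. Then N_0 = 1 and N_k = 1 + N_{k-1} for k ≥ 1 (one summand per function symbol, arity giving the exponent).
N_0 = 1
N_1 = 1 + 1 = 2
N_2 = 1 + 2 = 3
N_3 = 1 + 3 = 4
N_4 = 1 + 4 = 5
Explicitly: p, f(p), f(f(p)), f(f(f(p))), f(f(f(f(p)))).

5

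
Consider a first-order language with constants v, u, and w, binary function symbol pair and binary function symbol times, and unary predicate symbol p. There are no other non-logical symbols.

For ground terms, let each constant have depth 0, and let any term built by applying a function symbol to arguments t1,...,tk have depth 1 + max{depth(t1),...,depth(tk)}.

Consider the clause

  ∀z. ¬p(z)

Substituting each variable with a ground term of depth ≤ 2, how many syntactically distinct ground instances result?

885

Ground terms of depth ≤ 2:
  If N_k denotes the number of depth-≤k ground terms, the 3 constants give N_0 = 3, and each function symbol of arity r contributes N_{k-1}^r new terms at level k: N_k = 3 + N_{k-1}^2 + N_{k-1}^2.
  N_0 = 3
  N_1 = 3 + 3^2 + 3^2 = 21
  N_2 = 3 + 21^2 + 21^2 = 885
So there are 885 ground terms available for substitution.
The body mentions the single quantified variable z; since ground terms form a free algebra, no two substitutions collapse to the same formula.
Number of ground instances = 885.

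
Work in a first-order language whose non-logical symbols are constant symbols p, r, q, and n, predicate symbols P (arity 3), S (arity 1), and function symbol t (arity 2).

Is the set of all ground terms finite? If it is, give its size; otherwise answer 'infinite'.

The signature has at least one function symbol (t, arity 2) and at least one constant (p).
Iterating t gives infinitely many distinct ground terms: p, t(p, p), t(t(p, p), t(p, p)), ...
So the Herbrand universe is infinite.

infinite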